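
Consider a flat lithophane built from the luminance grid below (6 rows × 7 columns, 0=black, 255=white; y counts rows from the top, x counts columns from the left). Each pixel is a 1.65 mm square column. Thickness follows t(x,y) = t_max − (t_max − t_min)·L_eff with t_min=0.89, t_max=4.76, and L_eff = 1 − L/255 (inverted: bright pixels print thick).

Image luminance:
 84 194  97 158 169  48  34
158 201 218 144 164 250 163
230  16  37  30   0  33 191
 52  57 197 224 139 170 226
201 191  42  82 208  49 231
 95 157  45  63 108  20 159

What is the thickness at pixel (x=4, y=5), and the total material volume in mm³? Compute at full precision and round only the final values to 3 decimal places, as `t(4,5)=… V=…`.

t(4,5)=2.529 V=322.198

span = t_max - t_min = 4.76 - 0.89 = 3.870
L(4,5) = 108, L_eff = 1 - 108/255 = 0.576471 (inverted)
t(4,5) = 4.76 - 3.870·0.576471 = 2.529
Σt over all 6·7 pixels = 201189/1700 ≈ 118.3464706
V = pitch²·Σt = 1.65²·201189/1700 = 322.198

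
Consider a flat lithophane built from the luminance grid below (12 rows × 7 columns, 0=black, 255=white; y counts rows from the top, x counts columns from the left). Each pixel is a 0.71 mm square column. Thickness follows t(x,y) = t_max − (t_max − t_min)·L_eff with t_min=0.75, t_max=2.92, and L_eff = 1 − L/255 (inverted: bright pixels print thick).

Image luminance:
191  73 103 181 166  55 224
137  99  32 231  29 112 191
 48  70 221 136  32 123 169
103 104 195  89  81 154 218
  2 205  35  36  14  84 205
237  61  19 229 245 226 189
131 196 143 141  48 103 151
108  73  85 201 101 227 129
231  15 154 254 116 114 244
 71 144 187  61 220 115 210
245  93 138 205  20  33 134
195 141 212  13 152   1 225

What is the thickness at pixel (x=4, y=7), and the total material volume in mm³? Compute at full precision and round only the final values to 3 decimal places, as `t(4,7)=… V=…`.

t(4,7)=1.609 V=79.521

span = t_max - t_min = 2.92 - 0.75 = 2.170
L(4,7) = 101, L_eff = 1 - 101/255 = 0.603922 (inverted)
t(4,7) = 2.92 - 2.170·0.603922 = 1.609
Σt over all 12·7 pixels = 2011289/12750 ≈ 157.7481569
V = pitch²·Σt = 0.71²·2011289/12750 = 79.521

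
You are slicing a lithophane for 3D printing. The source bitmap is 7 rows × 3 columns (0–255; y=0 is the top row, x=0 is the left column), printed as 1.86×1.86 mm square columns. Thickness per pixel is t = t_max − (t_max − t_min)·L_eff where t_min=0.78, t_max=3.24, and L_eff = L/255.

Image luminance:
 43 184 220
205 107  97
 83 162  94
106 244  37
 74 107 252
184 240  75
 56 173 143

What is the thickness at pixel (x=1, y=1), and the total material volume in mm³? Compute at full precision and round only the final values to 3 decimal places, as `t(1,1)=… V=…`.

t(1,1)=2.208 V=139.071

span = t_max - t_min = 3.24 - 0.78 = 2.460
L(1,1) = 107, L_eff = 107/255 = 0.419608
t(1,1) = 3.24 - 2.460·0.419608 = 2.208
Σt over all 7·3 pixels = 85422/2125 ≈ 40.1985882
V = pitch²·Σt = 1.86²·85422/2125 = 139.071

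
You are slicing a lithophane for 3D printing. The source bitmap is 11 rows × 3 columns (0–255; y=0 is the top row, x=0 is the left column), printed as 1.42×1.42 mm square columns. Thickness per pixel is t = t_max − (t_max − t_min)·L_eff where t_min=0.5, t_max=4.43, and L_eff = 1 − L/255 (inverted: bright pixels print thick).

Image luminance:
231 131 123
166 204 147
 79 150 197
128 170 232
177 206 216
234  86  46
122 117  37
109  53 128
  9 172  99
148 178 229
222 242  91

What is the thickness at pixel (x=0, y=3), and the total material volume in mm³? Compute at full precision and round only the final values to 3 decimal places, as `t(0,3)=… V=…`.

span = t_max - t_min = 4.43 - 0.5 = 3.930
L(0,3) = 128, L_eff = 1 - 128/255 = 0.498039 (inverted)
t(0,3) = 4.43 - 3.930·0.498039 = 2.473
Σt over all 11·3 pixels = 91.694
V = pitch²·Σt = 1.42²·91.694 = 184.892

t(0,3)=2.473 V=184.892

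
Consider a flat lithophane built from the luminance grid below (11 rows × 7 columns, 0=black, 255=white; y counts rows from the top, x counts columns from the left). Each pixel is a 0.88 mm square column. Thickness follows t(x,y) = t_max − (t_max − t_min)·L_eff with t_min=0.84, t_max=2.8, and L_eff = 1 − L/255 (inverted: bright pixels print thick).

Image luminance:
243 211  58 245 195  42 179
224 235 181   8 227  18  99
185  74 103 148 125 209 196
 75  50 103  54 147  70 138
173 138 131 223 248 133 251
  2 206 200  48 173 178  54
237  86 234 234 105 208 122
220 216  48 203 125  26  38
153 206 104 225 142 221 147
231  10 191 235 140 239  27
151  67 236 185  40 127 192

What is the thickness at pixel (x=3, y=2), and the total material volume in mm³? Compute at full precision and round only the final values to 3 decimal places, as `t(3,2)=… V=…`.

t(3,2)=1.978 V=117.771

span = t_max - t_min = 2.8 - 0.84 = 1.960
L(3,2) = 148, L_eff = 1 - 148/255 = 0.419608 (inverted)
t(3,2) = 2.8 - 1.960·0.419608 = 1.978
Σt over all 11·7 pixels = 969514/6375 ≈ 152.0806275
V = pitch²·Σt = 0.88²·969514/6375 = 117.771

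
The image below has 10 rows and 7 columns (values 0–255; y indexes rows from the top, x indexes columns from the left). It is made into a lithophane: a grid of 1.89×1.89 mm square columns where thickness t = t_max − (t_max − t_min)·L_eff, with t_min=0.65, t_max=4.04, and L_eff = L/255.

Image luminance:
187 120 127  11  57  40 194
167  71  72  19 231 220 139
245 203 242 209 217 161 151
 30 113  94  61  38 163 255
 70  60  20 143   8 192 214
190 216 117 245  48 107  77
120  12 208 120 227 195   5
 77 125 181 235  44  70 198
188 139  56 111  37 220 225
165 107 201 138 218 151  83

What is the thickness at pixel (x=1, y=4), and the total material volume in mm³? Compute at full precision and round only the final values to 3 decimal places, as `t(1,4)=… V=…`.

span = t_max - t_min = 4.04 - 0.65 = 3.390
L(1,4) = 60, L_eff = 60/255 = 0.235294
t(1,4) = 4.04 - 3.390·0.235294 = 3.242
Σt over all 10·7 pixels = 13416/85 ≈ 157.8352941
V = pitch²·Σt = 1.89²·13416/85 = 563.803

t(1,4)=3.242 V=563.803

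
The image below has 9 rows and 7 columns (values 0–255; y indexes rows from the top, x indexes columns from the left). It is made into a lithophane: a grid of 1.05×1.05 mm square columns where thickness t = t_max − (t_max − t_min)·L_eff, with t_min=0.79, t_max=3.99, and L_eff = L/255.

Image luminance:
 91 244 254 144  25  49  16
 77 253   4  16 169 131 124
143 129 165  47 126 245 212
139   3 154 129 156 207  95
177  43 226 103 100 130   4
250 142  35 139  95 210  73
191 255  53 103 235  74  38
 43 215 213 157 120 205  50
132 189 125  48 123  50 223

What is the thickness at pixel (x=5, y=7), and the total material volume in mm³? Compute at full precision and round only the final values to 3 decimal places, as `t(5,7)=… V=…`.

span = t_max - t_min = 3.99 - 0.79 = 3.200
L(5,7) = 205, L_eff = 205/255 = 0.803922
t(5,7) = 3.99 - 3.200·0.803922 = 1.417
Σt over all 9·7 pixels = 762563/5100 ≈ 149.5221569
V = pitch²·Σt = 1.05²·762563/5100 = 164.848

t(5,7)=1.417 V=164.848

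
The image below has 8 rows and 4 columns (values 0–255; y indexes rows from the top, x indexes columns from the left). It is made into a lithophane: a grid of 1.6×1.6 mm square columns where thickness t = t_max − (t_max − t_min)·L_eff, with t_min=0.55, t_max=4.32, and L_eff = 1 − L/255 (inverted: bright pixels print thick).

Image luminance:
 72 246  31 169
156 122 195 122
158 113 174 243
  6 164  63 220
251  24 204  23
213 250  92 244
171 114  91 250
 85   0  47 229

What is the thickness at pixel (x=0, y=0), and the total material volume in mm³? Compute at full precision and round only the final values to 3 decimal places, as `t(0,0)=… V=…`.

t(0,0)=1.614 V=216.961

span = t_max - t_min = 4.32 - 0.55 = 3.770
L(0,0) = 72, L_eff = 1 - 72/255 = 0.717647 (inverted)
t(0,0) = 4.32 - 3.770·0.717647 = 1.614
Σt over all 8·4 pixels = 360189/4250 ≈ 84.7503529
V = pitch²·Σt = 1.6²·360189/4250 = 216.961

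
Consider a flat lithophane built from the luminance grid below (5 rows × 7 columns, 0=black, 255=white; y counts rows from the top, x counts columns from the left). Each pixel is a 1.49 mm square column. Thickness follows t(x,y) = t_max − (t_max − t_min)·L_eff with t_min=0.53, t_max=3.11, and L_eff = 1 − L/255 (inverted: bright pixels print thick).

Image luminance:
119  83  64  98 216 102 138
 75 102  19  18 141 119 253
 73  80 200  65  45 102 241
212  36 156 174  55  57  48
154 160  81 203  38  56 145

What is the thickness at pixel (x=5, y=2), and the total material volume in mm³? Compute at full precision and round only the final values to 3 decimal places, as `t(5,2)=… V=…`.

t(5,2)=1.562 V=129.414

span = t_max - t_min = 3.11 - 0.53 = 2.580
L(5,2) = 102, L_eff = 1 - 102/255 = 0.600000 (inverted)
t(5,2) = 3.11 - 2.580·0.600000 = 1.562
Σt over all 5·7 pixels = 495483/8500 ≈ 58.2921176
V = pitch²·Σt = 1.49²·495483/8500 = 129.414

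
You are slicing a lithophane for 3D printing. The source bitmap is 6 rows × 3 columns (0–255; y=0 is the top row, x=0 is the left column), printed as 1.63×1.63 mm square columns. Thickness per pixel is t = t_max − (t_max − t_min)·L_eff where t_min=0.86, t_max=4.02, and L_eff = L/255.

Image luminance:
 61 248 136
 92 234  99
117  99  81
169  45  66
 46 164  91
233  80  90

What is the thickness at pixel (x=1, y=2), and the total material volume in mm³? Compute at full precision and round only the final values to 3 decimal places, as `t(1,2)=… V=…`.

span = t_max - t_min = 4.02 - 0.86 = 3.160
L(1,2) = 99, L_eff = 99/255 = 0.388235
t(1,2) = 4.02 - 3.160·0.388235 = 2.793
Σt over all 6·3 pixels = 97122/2125 ≈ 45.7044706
V = pitch²·Σt = 1.63²·97122/2125 = 121.432

t(1,2)=2.793 V=121.432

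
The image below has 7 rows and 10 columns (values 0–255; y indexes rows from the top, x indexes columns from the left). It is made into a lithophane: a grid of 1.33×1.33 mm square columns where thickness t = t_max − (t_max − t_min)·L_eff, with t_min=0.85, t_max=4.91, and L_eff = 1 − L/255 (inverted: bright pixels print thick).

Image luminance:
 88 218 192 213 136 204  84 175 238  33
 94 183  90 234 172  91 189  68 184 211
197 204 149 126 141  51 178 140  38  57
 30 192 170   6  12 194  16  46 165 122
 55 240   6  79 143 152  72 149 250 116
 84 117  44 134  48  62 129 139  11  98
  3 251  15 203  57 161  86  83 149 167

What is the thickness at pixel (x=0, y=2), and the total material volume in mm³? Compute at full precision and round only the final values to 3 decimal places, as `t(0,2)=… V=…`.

t(0,2)=3.987 V=348.415

span = t_max - t_min = 4.91 - 0.85 = 4.060
L(0,2) = 197, L_eff = 1 - 197/255 = 0.227451 (inverted)
t(0,2) = 4.91 - 4.060·0.227451 = 3.987
Σt over all 7·10 pixels = 837109/4250 ≈ 196.9668235
V = pitch²·Σt = 1.33²·837109/4250 = 348.415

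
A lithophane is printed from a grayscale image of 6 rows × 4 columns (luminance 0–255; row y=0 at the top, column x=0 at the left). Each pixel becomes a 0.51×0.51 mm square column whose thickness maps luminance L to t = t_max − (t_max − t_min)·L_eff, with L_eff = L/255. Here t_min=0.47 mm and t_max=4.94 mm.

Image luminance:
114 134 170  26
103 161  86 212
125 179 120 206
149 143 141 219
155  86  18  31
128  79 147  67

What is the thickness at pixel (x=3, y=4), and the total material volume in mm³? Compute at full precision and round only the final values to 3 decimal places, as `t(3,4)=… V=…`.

span = t_max - t_min = 4.94 - 0.47 = 4.470
L(3,4) = 31, L_eff = 31/255 = 0.121569
t(3,4) = 4.94 - 4.470·0.121569 = 4.397
Σt over all 6·4 pixels = 560909/8500 ≈ 65.9892941
V = pitch²·Σt = 0.51²·560909/8500 = 17.164

t(3,4)=4.397 V=17.164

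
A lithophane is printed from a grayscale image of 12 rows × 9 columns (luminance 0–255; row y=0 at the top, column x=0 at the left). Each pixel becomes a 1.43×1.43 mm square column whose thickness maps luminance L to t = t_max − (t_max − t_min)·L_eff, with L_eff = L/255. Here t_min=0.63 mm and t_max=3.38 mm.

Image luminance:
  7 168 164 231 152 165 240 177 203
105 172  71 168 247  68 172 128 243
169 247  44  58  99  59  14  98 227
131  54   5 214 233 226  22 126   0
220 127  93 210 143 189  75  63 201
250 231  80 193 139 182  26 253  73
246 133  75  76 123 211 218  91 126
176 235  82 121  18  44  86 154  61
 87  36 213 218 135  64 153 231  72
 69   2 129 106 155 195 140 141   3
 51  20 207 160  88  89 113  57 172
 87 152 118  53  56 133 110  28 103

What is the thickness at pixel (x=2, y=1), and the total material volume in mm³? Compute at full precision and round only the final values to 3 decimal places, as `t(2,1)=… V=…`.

t(2,1)=2.614 V=440.443

span = t_max - t_min = 3.38 - 0.63 = 2.750
L(2,1) = 71, L_eff = 71/255 = 0.278431
t(2,1) = 3.38 - 2.750·0.278431 = 2.614
Σt over all 12·9 pixels = 1098469/5100 ≈ 215.3860784
V = pitch²·Σt = 1.43²·1098469/5100 = 440.443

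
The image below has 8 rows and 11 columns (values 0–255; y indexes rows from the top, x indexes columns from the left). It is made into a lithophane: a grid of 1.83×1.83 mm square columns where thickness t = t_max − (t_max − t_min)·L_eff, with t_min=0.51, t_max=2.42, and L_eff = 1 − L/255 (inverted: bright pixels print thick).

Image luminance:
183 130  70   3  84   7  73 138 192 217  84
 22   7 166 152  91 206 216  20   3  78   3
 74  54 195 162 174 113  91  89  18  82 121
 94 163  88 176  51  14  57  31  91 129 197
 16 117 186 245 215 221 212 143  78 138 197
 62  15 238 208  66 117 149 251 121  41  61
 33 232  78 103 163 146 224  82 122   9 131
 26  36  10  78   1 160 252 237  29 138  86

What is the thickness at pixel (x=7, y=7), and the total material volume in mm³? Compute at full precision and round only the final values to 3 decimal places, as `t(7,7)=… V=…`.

span = t_max - t_min = 2.42 - 0.51 = 1.910
L(7,7) = 237, L_eff = 1 - 237/255 = 0.070588 (inverted)
t(7,7) = 2.42 - 1.910·0.070588 = 2.285
Σt over all 8·11 pixels = 505317/4250 ≈ 118.8981176
V = pitch²·Σt = 1.83²·505317/4250 = 398.178

t(7,7)=2.285 V=398.178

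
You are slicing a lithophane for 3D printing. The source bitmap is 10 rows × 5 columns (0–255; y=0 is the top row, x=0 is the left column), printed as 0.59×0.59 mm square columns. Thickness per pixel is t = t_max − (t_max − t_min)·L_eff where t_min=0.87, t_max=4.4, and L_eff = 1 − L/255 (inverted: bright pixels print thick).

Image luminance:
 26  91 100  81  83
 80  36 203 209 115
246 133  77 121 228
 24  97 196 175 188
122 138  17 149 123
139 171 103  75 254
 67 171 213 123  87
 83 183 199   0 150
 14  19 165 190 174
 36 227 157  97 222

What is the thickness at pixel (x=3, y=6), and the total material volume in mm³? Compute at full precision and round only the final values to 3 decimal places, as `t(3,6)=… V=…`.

span = t_max - t_min = 4.4 - 0.87 = 3.530
L(3,6) = 123, L_eff = 1 - 123/255 = 0.517647 (inverted)
t(3,6) = 4.4 - 3.530·0.517647 = 2.573
Σt over all 10·5 pixels = 3360331/25500 ≈ 131.7776863
V = pitch²·Σt = 0.59²·3360331/25500 = 45.872

t(3,6)=2.573 V=45.872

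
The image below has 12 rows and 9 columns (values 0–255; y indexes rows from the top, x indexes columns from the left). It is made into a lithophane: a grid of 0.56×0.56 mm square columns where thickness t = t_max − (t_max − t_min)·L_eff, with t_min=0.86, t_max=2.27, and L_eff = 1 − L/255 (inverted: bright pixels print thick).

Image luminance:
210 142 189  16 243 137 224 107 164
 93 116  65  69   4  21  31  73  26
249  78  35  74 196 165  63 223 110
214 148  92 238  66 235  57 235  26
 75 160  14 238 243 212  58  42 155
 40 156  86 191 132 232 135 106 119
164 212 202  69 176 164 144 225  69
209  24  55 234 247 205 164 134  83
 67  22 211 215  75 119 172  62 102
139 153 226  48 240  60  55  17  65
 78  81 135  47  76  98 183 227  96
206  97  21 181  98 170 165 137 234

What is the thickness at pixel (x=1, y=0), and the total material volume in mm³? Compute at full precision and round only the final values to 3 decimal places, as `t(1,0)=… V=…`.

span = t_max - t_min = 2.27 - 0.86 = 1.410
L(1,0) = 142, L_eff = 1 - 142/255 = 0.443137 (inverted)
t(1,0) = 2.27 - 1.410·0.443137 = 1.645
Σt over all 12·9 pixels = 723411/4250 ≈ 170.2143529
V = pitch²·Σt = 0.56²·723411/4250 = 53.379

t(1,0)=1.645 V=53.379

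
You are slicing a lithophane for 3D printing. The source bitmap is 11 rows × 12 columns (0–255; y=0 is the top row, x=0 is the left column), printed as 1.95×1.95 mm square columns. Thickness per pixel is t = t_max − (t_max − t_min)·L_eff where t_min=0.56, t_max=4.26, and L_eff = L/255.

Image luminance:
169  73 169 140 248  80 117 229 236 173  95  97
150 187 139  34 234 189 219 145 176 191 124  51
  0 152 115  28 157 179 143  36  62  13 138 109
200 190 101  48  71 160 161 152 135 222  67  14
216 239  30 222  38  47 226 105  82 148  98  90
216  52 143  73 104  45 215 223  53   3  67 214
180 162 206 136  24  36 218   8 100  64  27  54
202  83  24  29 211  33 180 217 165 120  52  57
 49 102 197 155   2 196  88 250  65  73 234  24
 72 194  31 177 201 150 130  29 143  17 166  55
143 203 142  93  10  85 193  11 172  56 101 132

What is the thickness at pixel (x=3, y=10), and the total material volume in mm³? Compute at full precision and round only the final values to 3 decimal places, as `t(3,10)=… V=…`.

span = t_max - t_min = 4.26 - 0.56 = 3.700
L(3,10) = 93, L_eff = 93/255 = 0.364706
t(3,10) = 4.26 - 3.700·0.364706 = 2.911
Σt over all 11·12 pixels = 140344/425 ≈ 330.2211765
V = pitch²·Σt = 1.95²·140344/425 = 1255.666

t(3,10)=2.911 V=1255.666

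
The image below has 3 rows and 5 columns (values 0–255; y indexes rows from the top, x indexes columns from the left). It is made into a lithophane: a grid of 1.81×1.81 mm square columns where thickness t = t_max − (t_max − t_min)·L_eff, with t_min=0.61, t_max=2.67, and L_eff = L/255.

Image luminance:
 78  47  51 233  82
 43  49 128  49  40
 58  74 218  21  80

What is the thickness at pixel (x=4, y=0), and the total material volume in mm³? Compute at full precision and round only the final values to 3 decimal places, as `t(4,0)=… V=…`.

t(4,0)=2.008 V=98.099

span = t_max - t_min = 2.67 - 0.61 = 2.060
L(4,0) = 82, L_eff = 82/255 = 0.321569
t(4,0) = 2.67 - 2.060·0.321569 = 2.008
Σt over all 3·5 pixels = 254523/8500 ≈ 29.9438824
V = pitch²·Σt = 1.81²·254523/8500 = 98.099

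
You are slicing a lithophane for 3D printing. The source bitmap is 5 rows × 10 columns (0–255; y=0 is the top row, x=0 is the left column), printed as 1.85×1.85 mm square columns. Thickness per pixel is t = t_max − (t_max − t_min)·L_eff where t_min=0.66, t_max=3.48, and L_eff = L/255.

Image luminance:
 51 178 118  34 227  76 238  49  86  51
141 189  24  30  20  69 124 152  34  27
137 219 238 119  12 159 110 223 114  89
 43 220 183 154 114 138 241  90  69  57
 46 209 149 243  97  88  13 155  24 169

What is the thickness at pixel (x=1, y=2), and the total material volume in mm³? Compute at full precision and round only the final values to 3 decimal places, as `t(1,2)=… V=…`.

t(1,2)=1.058 V=374.478

span = t_max - t_min = 3.48 - 0.66 = 2.820
L(1,2) = 219, L_eff = 219/255 = 0.858824
t(1,2) = 3.48 - 2.820·0.858824 = 1.058
Σt over all 5·10 pixels = 46502/425 ≈ 109.4164706
V = pitch²·Σt = 1.85²·46502/425 = 374.478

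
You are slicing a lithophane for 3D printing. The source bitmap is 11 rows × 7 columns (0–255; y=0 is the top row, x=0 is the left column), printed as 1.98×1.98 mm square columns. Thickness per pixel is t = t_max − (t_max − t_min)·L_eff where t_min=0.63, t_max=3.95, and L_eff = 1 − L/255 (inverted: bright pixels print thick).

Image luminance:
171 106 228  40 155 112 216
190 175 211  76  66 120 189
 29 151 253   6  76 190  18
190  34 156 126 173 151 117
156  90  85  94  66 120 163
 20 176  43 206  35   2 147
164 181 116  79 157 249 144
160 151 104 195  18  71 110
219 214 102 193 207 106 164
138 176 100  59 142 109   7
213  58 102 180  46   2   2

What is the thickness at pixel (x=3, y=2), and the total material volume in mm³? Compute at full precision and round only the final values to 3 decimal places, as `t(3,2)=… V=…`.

t(3,2)=0.708 V=678.447

span = t_max - t_min = 3.95 - 0.63 = 3.320
L(3,2) = 6, L_eff = 1 - 6/255 = 0.976471 (inverted)
t(3,2) = 3.95 - 3.320·0.976471 = 0.708
Σt over all 11·7 pixels = 4412917/25500 ≈ 173.0555686
V = pitch²·Σt = 1.98²·4412917/25500 = 678.447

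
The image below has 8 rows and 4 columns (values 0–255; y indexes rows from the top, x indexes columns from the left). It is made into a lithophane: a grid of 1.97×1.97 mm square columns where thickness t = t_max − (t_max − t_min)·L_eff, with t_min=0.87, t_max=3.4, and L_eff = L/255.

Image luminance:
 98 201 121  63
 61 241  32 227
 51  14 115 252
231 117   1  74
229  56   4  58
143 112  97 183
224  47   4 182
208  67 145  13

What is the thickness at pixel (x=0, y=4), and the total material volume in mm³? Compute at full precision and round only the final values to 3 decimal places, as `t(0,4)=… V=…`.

t(0,4)=1.128 V=280.891

span = t_max - t_min = 3.4 - 0.87 = 2.530
L(0,4) = 229, L_eff = 229/255 = 0.898039
t(0,4) = 3.4 - 2.530·0.898039 = 1.128
Σt over all 8·4 pixels = 1845637/25500 ≈ 72.3779216
V = pitch²·Σt = 1.97²·1845637/25500 = 280.891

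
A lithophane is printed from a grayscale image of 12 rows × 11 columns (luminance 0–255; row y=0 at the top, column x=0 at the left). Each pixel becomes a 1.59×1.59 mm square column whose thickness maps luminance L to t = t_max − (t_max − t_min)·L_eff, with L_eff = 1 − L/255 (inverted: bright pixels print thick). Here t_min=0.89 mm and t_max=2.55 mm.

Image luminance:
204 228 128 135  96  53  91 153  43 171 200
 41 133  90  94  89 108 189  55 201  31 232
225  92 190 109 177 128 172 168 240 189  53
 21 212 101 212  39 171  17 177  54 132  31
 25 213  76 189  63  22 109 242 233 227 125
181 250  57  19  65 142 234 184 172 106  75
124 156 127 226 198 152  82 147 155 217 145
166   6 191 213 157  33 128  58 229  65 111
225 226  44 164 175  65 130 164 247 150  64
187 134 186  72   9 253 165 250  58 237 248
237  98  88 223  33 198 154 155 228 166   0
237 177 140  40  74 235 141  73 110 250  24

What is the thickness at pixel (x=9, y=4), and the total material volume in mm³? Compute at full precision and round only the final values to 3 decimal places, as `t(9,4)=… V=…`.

t(9,4)=2.368 V=598.238

span = t_max - t_min = 2.55 - 0.89 = 1.660
L(9,4) = 227, L_eff = 1 - 227/255 = 0.109804 (inverted)
t(9,4) = 2.55 - 1.660·0.109804 = 2.368
Σt over all 12·11 pixels = 1508551/6375 ≈ 236.6354510
V = pitch²·Σt = 1.59²·1508551/6375 = 598.238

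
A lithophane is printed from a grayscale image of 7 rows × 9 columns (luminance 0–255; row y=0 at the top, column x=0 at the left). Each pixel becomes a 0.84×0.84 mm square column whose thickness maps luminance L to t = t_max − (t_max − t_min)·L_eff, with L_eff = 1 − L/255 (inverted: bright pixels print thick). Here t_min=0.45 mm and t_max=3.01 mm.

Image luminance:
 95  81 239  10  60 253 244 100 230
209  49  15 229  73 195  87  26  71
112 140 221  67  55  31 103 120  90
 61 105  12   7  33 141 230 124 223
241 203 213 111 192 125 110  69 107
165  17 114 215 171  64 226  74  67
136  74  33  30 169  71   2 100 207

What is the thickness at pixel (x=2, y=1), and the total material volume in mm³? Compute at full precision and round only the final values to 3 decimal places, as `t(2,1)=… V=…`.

span = t_max - t_min = 3.01 - 0.45 = 2.560
L(2,1) = 15, L_eff = 1 - 15/255 = 0.941176 (inverted)
t(2,1) = 3.01 - 2.560·0.941176 = 0.601
Σt over all 7·9 pixels = 2629357/25500 ≈ 103.1120392
V = pitch²·Σt = 0.84²·2629357/25500 = 72.756

t(2,1)=0.601 V=72.756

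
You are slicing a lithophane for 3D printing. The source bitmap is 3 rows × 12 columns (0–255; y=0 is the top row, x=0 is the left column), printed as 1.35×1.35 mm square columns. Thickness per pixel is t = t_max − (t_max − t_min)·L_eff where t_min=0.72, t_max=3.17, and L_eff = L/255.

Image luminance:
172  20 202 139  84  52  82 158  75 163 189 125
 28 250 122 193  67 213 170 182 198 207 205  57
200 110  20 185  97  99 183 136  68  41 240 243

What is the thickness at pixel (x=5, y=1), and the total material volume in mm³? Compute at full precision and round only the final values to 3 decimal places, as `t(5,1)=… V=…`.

t(5,1)=1.124 V=120.870

span = t_max - t_min = 3.17 - 0.72 = 2.450
L(5,1) = 213, L_eff = 213/255 = 0.835294
t(5,1) = 3.17 - 2.450·0.835294 = 1.124
Σt over all 3·12 pixels = 338237/5100 ≈ 66.3209804
V = pitch²·Σt = 1.35²·338237/5100 = 120.870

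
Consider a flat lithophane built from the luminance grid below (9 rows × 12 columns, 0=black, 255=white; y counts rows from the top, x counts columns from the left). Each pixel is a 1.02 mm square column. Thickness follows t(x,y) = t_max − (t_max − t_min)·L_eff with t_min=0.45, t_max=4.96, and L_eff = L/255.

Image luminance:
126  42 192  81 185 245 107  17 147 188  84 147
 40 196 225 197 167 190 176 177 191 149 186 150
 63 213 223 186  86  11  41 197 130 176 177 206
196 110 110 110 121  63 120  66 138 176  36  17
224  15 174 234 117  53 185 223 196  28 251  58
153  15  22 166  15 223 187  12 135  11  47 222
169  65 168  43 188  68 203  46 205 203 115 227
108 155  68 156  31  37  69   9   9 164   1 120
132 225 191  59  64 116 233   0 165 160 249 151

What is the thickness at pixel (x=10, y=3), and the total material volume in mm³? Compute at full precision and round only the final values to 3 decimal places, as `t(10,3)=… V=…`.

t(10,3)=4.323 V=301.274

span = t_max - t_min = 4.96 - 0.45 = 4.510
L(10,3) = 36, L_eff = 36/255 = 0.141176
t(10,3) = 4.96 - 4.510·0.141176 = 4.323
Σt over all 9·12 pixels = 295367/1020 ≈ 289.5754902
V = pitch²·Σt = 1.02²·295367/1020 = 301.274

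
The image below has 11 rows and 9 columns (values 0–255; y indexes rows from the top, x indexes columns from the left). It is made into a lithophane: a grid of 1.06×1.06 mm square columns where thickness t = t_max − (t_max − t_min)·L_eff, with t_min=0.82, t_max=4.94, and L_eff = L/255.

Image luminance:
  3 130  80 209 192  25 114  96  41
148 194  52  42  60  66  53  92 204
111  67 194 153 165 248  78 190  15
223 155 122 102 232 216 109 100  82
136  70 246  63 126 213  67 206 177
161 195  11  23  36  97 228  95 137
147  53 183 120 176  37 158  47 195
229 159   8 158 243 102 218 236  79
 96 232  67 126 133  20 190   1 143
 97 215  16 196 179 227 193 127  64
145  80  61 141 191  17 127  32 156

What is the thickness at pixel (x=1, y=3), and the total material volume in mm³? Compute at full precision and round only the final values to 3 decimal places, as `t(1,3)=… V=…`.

span = t_max - t_min = 4.94 - 0.82 = 4.120
L(1,3) = 155, L_eff = 155/255 = 0.607843
t(1,3) = 4.94 - 4.120·0.607843 = 2.436
Σt over all 11·9 pixels = 733339/2550 ≈ 287.5839216
V = pitch²·Σt = 1.06²·733339/2550 = 323.129

t(1,3)=2.436 V=323.129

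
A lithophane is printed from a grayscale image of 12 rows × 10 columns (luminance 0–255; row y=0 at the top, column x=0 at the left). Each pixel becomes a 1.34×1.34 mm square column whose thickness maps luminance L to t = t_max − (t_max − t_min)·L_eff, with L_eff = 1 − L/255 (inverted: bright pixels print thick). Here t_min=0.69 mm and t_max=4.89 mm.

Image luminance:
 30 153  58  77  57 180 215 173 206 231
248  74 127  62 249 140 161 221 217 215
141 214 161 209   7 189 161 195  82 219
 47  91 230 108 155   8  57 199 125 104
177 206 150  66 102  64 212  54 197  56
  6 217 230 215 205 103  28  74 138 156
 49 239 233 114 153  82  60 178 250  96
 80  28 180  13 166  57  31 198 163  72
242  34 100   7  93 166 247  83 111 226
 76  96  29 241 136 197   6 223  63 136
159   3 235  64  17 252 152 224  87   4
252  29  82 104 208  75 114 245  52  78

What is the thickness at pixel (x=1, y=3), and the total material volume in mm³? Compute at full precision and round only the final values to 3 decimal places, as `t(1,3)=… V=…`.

span = t_max - t_min = 4.89 - 0.69 = 4.200
L(1,3) = 91, L_eff = 1 - 91/255 = 0.643137 (inverted)
t(1,3) = 4.89 - 4.200·0.643137 = 2.189
Σt over all 12·10 pixels = 146084/425 ≈ 343.7270588
V = pitch²·Σt = 1.34²·146084/425 = 617.196

t(1,3)=2.189 V=617.196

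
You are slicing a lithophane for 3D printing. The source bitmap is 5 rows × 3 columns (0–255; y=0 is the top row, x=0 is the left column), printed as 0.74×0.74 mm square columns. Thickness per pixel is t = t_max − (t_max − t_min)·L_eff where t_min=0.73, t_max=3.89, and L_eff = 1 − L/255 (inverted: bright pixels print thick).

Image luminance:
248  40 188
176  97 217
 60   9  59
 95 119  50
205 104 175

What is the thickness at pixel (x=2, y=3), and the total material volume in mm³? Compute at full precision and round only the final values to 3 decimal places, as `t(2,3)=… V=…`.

span = t_max - t_min = 3.89 - 0.73 = 3.160
L(2,3) = 50, L_eff = 1 - 50/255 = 0.803922 (inverted)
t(2,3) = 3.89 - 3.160·0.803922 = 1.350
Σt over all 5·3 pixels = 287099/8500 ≈ 33.7763529
V = pitch²·Σt = 0.74²·287099/8500 = 18.496

t(2,3)=1.350 V=18.496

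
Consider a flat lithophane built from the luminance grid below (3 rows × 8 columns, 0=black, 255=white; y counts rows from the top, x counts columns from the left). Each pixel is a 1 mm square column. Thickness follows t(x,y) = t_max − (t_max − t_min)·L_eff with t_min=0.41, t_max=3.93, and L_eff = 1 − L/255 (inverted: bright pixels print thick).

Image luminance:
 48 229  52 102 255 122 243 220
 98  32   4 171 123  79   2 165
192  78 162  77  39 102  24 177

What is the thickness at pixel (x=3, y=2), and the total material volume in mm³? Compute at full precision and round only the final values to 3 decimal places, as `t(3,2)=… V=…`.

span = t_max - t_min = 3.93 - 0.41 = 3.520
L(3,2) = 77, L_eff = 1 - 77/255 = 0.698039 (inverted)
t(3,2) = 3.93 - 3.520·0.698039 = 1.473
Σt over all 3·8 pixels = 102926/2125 ≈ 48.4357647
V = pitch²·Σt = 1²·102926/2125 = 48.436

t(3,2)=1.473 V=48.436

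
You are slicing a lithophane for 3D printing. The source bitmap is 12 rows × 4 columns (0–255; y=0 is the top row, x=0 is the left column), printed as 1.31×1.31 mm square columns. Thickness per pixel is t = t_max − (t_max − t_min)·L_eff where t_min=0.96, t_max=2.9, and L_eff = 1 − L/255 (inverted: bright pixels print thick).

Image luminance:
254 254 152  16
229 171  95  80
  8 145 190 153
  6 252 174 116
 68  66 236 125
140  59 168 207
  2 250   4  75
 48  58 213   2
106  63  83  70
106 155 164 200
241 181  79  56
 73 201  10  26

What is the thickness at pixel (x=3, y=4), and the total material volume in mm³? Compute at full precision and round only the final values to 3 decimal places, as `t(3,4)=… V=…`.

span = t_max - t_min = 2.9 - 0.96 = 1.940
L(3,4) = 125, L_eff = 1 - 125/255 = 0.509804 (inverted)
t(3,4) = 2.9 - 1.940·0.509804 = 1.911
Σt over all 12·4 pixels = 115303/1275 ≈ 90.4337255
V = pitch²·Σt = 1.31²·115303/1275 = 155.193

t(3,4)=1.911 V=155.193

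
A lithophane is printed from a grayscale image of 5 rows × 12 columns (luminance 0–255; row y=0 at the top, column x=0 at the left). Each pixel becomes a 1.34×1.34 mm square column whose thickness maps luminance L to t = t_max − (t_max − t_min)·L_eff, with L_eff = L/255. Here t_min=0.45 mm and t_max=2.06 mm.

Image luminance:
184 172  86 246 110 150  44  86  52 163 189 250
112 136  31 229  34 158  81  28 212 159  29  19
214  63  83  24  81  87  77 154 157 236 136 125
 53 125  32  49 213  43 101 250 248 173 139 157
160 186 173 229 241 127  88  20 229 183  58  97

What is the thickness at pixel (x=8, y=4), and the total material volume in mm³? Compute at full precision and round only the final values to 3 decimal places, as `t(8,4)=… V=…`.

span = t_max - t_min = 2.06 - 0.45 = 1.610
L(8,4) = 229, L_eff = 229/255 = 0.898039
t(8,4) = 2.06 - 1.610·0.898039 = 0.614
Σt over all 5·12 pixels = 1900669/25500 ≈ 74.5360392
V = pitch²·Σt = 1.34²·1900669/25500 = 133.837

t(8,4)=0.614 V=133.837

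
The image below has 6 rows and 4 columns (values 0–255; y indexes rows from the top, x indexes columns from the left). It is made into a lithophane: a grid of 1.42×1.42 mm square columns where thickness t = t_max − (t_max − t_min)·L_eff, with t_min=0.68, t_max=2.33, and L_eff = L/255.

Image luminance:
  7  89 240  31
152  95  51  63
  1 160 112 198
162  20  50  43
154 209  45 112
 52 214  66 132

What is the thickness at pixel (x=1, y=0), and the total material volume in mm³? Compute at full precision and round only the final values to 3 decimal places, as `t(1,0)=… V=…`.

t(1,0)=1.754 V=80.687

span = t_max - t_min = 2.33 - 0.68 = 1.650
L(1,0) = 89, L_eff = 89/255 = 0.349020
t(1,0) = 2.33 - 1.650·0.349020 = 1.754
Σt over all 6·4 pixels = 34013/850 ≈ 40.0152941
V = pitch²·Σt = 1.42²·34013/850 = 80.687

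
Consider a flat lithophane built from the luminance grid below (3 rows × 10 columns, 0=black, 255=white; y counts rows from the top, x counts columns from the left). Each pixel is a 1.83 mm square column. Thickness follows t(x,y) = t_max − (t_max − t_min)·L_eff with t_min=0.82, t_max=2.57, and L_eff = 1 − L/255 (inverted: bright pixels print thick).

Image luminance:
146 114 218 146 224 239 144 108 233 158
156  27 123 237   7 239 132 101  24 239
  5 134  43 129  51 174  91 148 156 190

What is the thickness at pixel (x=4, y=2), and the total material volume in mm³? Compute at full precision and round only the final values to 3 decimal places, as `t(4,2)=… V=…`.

t(4,2)=1.170 V=177.439

span = t_max - t_min = 2.57 - 0.82 = 1.750
L(4,2) = 51, L_eff = 1 - 51/255 = 0.800000 (inverted)
t(4,2) = 2.57 - 1.750·0.800000 = 1.170
Σt over all 3·10 pixels = 13511/255 ≈ 52.9843137
V = pitch²·Σt = 1.83²·13511/255 = 177.439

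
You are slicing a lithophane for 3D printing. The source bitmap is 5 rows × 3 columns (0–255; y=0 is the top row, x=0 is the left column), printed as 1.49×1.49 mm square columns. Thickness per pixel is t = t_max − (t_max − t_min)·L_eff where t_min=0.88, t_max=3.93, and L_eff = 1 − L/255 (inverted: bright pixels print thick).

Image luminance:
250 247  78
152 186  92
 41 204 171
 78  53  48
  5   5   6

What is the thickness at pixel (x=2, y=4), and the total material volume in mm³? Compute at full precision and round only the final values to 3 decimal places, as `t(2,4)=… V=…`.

t(2,4)=0.952 V=72.217

span = t_max - t_min = 3.93 - 0.88 = 3.050
L(2,4) = 6, L_eff = 1 - 6/255 = 0.976471 (inverted)
t(2,4) = 3.93 - 3.050·0.976471 = 0.952
Σt over all 5·3 pixels = 41474/1275 ≈ 32.5286275
V = pitch²·Σt = 1.49²·41474/1275 = 72.217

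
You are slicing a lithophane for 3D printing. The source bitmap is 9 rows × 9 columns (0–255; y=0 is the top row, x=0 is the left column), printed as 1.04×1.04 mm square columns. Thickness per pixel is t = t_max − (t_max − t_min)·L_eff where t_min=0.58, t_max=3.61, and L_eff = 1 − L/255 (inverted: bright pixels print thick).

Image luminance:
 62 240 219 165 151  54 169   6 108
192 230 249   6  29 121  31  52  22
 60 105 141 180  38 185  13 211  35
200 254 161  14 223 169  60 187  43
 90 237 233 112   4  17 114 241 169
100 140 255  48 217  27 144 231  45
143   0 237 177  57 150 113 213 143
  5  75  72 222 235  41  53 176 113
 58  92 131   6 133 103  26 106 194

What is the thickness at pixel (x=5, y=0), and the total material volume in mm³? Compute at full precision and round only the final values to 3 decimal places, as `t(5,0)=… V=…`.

span = t_max - t_min = 3.61 - 0.58 = 3.030
L(5,0) = 54, L_eff = 1 - 54/255 = 0.788235 (inverted)
t(5,0) = 3.61 - 3.030·0.788235 = 1.222
Σt over all 9·9 pixels = 1397513/8500 ≈ 164.4132941
V = pitch²·Σt = 1.04²·1397513/8500 = 177.829

t(5,0)=1.222 V=177.829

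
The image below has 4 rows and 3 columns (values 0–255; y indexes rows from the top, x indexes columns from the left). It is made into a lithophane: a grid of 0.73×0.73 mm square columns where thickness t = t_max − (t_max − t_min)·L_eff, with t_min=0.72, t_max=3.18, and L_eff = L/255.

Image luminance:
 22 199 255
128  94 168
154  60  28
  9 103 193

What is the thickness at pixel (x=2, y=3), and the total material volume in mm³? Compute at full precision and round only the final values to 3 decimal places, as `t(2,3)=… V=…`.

t(2,3)=1.318 V=13.071

span = t_max - t_min = 3.18 - 0.72 = 2.460
L(2,3) = 193, L_eff = 193/255 = 0.756863
t(2,3) = 3.18 - 2.460·0.756863 = 1.318
Σt over all 4·3 pixels = 104247/4250 ≈ 24.5287059
V = pitch²·Σt = 0.73²·104247/4250 = 13.071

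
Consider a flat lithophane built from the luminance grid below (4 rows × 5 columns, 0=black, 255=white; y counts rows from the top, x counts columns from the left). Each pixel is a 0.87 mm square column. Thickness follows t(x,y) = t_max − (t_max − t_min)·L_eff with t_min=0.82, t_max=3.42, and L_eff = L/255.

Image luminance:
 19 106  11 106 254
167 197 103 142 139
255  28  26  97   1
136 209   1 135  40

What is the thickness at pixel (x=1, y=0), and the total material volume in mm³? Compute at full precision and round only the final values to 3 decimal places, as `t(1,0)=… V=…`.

span = t_max - t_min = 3.42 - 0.82 = 2.600
L(1,0) = 106, L_eff = 106/255 = 0.415686
t(1,0) = 3.42 - 2.600·0.415686 = 2.339
Σt over all 4·5 pixels = 19658/425 ≈ 46.2541176
V = pitch²·Σt = 0.87²·19658/425 = 35.010

t(1,0)=2.339 V=35.010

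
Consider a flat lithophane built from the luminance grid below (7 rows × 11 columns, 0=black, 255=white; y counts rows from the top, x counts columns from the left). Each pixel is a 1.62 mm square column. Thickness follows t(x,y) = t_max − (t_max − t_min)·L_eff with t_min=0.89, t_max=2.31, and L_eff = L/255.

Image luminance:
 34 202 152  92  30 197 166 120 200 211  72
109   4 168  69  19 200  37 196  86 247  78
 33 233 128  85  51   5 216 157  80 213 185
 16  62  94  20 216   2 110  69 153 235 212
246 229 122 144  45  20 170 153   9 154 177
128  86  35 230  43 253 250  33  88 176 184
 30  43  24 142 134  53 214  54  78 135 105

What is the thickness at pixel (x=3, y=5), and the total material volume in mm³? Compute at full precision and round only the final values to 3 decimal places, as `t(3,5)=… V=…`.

span = t_max - t_min = 2.31 - 0.89 = 1.420
L(3,5) = 230, L_eff = 230/255 = 0.901961
t(3,5) = 2.31 - 1.420·0.901961 = 1.029
Σt over all 7·11 pixels = 3222043/25500 ≈ 126.3546275
V = pitch²·Σt = 1.62²·3222043/25500 = 331.605

t(3,5)=1.029 V=331.605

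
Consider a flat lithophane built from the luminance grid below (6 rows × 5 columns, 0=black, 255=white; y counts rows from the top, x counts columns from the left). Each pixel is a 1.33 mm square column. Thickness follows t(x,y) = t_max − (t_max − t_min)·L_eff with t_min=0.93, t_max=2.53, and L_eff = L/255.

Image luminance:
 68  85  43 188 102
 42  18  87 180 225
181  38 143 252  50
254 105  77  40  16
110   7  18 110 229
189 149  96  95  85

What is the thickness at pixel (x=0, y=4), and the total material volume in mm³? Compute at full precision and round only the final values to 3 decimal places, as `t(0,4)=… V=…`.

t(0,4)=1.840 V=97.833

span = t_max - t_min = 2.53 - 0.93 = 1.600
L(0,4) = 110, L_eff = 110/255 = 0.431373
t(0,4) = 2.53 - 1.600·0.431373 = 1.840
Σt over all 6·5 pixels = 47011/850 ≈ 55.3070588
V = pitch²·Σt = 1.33²·47011/850 = 97.833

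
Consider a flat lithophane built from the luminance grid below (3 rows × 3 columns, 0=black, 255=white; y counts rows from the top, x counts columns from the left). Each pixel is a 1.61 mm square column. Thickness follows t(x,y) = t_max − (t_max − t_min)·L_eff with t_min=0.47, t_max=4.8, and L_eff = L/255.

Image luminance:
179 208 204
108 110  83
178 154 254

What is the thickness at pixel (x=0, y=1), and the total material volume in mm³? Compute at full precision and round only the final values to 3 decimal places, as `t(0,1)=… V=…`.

t(0,1)=2.966 V=46.925

span = t_max - t_min = 4.8 - 0.47 = 4.330
L(0,1) = 108, L_eff = 108/255 = 0.423529
t(0,1) = 4.8 - 4.330·0.423529 = 2.966
Σt over all 3·3 pixels = 230813/12750 ≈ 18.1029804
V = pitch²·Σt = 1.61²·230813/12750 = 46.925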